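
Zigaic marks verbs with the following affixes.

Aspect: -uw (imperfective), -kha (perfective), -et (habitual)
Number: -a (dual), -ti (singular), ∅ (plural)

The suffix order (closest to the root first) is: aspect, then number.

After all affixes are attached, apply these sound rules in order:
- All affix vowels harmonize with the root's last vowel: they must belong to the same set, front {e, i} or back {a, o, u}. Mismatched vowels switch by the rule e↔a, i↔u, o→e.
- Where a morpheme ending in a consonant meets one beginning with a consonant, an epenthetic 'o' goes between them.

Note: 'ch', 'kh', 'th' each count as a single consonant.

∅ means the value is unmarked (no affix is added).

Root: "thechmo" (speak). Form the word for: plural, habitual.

Attach aspect habitual -et → thechmoet.
number = plural: zero marking, form stays thechmoet.
Apply vowel harmony: thechmoet → thechmoat.
Epenthesis: no change.

thechmoat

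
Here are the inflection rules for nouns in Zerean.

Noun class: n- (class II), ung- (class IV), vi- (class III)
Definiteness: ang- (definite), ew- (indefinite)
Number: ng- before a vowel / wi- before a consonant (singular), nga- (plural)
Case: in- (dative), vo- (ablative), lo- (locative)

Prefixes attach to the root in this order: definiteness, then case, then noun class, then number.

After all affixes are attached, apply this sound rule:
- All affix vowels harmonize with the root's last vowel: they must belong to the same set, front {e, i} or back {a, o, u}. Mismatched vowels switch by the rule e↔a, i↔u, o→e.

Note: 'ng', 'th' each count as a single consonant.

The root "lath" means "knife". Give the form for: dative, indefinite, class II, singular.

wununawlath

Attach definiteness indefinite ew- → ewlath.
Attach case dative in- → inewlath.
Attach noun class class II n- → ninewlath.
Attach number singular wi- (before consonant 'n') → wininewlath.
Apply vowel harmony: wininewlath → wununawlath.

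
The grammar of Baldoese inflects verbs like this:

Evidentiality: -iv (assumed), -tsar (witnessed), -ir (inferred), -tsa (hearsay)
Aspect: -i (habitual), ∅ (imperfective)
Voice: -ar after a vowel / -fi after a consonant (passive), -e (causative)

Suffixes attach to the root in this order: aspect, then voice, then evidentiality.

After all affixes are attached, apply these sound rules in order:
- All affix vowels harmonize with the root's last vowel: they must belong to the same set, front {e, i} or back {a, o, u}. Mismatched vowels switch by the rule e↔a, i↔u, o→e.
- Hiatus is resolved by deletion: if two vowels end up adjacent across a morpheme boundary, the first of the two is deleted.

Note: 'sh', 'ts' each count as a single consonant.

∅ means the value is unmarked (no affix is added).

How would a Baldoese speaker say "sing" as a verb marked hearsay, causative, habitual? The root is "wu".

watsa

Attach aspect habitual -i → wui.
Attach voice causative -e → wuie.
Attach evidentiality hearsay -tsa → wuietsa.
Apply vowel harmony: wuietsa → wuuatsa.
Apply vowel deletion: wuuatsa → watsa.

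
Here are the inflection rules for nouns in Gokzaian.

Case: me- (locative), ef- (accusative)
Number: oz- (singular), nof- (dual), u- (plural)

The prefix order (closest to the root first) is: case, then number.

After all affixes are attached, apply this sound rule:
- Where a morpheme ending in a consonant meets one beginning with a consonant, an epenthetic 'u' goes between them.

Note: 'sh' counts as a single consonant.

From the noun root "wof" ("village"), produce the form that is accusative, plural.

Attach case accusative ef- → efwof.
Attach number plural u- → uefwof.
Apply epenthesis: uefwof → uefuwof.

uefuwof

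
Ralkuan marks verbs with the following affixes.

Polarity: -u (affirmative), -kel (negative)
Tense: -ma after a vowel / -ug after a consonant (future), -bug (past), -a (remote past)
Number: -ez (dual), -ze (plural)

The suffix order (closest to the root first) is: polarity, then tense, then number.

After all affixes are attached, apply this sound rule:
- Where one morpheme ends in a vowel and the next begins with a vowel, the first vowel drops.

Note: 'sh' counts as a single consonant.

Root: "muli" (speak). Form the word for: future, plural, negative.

Attach polarity negative -kel → mulikel.
Attach tense future -ug (after consonant 'l') → mulikelug.
Attach number plural -ze → mulikelugze.
Vowel deletion: no change.

mulikelugze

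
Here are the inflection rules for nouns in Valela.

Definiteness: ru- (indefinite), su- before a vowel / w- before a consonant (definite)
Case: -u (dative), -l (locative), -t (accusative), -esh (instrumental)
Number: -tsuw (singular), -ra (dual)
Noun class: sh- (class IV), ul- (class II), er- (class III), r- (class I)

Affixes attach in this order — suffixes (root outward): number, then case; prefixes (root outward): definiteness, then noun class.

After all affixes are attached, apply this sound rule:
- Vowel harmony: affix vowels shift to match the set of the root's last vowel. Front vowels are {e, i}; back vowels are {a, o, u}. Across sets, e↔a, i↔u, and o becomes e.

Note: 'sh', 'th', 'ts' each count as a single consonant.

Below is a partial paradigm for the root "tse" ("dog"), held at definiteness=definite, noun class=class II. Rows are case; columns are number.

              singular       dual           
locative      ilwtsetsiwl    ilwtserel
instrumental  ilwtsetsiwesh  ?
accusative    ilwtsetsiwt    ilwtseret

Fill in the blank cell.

ilwtsereesh

Attach definiteness definite w- (before consonant 'ts') → wtse.
Attach noun class class II ul- → ulwtse.
Attach number dual -ra → ulwtsera.
Attach case instrumental -esh → ulwtseraesh.
Apply vowel harmony: ulwtseraesh → ilwtsereesh.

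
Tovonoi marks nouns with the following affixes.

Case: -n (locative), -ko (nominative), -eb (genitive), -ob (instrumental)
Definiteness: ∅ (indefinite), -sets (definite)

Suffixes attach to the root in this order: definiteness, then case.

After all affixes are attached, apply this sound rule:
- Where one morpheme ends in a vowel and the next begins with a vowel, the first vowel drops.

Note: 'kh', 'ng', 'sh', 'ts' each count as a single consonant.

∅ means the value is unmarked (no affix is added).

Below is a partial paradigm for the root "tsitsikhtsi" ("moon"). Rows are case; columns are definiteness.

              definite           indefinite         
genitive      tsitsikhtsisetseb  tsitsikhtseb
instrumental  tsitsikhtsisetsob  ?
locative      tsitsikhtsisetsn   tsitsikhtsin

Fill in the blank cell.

definiteness = indefinite: zero marking, form stays tsitsikhtsi.
Attach case instrumental -ob → tsitsikhtsiob.
Apply vowel deletion: tsitsikhtsiob → tsitsikhtsob.

tsitsikhtsob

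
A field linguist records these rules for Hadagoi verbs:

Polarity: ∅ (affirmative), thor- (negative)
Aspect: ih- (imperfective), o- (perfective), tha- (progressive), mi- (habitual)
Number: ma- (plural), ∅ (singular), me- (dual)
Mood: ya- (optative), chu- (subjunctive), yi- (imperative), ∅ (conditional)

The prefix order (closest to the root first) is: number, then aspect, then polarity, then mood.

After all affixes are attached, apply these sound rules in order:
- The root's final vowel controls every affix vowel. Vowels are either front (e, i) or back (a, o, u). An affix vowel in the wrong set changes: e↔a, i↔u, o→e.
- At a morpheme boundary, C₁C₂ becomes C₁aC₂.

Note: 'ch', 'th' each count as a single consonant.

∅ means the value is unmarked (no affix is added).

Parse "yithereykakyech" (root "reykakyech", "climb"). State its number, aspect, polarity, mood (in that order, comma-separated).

Segment: yi-tha-reykakyech.
number: ∅ → singular.
aspect: tha- → progressive.
polarity: ∅ → affirmative.
mood: yi- → imperative.

singular, progressive, affirmative, imperative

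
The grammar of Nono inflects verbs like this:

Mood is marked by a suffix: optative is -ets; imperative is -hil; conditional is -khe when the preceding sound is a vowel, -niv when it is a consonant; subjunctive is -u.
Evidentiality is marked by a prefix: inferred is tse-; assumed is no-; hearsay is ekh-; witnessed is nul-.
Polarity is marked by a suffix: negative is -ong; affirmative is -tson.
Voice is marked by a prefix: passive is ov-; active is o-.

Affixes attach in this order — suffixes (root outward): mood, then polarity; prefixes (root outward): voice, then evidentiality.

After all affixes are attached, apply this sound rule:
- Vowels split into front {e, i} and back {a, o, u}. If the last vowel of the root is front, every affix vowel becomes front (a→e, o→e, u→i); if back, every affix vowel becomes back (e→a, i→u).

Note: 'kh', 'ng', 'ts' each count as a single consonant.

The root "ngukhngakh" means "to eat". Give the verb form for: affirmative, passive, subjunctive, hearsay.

Attach mood subjunctive -u → ngukhngakhu.
Attach polarity affirmative -tson → ngukhngakhutson.
Attach voice passive ov- → ovngukhngakhutson.
Attach evidentiality hearsay ekh- → ekhovngukhngakhutson.
Apply vowel harmony: ekhovngukhngakhutson → akhovngukhngakhutson.

akhovngukhngakhutson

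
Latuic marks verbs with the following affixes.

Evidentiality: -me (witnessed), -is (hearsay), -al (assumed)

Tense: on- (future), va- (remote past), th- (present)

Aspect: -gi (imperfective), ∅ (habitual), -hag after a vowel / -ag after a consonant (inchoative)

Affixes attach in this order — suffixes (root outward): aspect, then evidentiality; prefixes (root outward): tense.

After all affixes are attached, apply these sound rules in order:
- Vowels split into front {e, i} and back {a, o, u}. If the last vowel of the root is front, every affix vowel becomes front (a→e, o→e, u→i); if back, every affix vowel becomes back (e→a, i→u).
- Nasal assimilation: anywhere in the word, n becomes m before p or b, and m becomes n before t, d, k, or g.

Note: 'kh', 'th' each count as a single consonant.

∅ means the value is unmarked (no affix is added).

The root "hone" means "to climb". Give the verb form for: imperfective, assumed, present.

Attach aspect imperfective -gi → honegi.
Attach tense present th- → thhonegi.
Attach evidentiality assumed -al → thhonegial.
Apply vowel harmony: thhonegial → thhonegiel.
Nasal assimilation: no change.

thhonegiel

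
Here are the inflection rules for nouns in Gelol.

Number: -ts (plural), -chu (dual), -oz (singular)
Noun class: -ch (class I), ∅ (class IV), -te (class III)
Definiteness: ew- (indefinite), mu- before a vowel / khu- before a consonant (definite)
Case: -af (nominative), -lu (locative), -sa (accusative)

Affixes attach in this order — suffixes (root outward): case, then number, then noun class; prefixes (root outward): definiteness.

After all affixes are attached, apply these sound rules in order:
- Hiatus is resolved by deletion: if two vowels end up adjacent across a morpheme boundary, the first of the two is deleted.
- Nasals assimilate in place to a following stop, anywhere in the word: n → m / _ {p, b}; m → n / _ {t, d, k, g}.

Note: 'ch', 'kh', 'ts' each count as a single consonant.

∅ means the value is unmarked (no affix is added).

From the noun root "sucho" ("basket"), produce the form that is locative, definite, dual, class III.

khusucholuchute

Attach case locative -lu → sucholu.
Attach number dual -chu → sucholuchu.
Attach definiteness definite khu- (before consonant 's') → khusucholuchu.
Attach noun class class III -te → khusucholuchute.
Vowel deletion: no change.
Nasal assimilation: no change.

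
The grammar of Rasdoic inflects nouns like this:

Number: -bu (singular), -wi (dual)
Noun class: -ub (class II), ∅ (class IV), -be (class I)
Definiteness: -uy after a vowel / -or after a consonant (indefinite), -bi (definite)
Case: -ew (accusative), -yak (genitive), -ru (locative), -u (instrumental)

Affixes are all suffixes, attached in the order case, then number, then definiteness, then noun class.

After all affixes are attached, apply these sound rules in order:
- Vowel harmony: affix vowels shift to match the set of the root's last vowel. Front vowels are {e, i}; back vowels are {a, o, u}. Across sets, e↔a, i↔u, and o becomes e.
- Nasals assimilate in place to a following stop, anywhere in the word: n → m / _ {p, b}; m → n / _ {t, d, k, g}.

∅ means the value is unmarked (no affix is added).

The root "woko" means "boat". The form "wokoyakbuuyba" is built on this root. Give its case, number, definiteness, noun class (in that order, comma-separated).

Segment: woko-yak-bu-uy-be.
case: -yak → genitive.
number: -bu → singular.
definiteness: -uy/or → indefinite.
noun class: -be → class I.

genitive, singular, indefinite, class I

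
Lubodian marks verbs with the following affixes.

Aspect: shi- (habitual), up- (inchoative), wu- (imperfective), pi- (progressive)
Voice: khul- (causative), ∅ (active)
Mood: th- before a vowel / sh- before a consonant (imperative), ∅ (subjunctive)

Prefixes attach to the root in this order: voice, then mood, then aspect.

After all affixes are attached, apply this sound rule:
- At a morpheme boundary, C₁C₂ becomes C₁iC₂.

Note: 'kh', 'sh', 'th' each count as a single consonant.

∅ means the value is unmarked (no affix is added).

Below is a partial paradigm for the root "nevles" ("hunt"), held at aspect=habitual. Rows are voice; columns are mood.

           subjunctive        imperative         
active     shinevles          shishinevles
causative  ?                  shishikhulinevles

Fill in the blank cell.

Attach voice causative khul- → khulnevles.
mood = subjunctive: zero marking, form stays khulnevles.
Attach aspect habitual shi- → shikhulnevles.
Apply epenthesis: shikhulnevles → shikhulinevles.

shikhulinevles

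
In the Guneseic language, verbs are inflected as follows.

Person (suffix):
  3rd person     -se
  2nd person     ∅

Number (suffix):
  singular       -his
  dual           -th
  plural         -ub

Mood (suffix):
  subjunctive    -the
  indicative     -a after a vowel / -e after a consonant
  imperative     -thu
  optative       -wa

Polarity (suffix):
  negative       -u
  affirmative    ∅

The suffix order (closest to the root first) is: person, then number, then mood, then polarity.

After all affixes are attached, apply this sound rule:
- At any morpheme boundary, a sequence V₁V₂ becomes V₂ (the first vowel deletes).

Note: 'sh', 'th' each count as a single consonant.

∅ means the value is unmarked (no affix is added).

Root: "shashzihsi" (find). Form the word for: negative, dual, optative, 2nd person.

shashzihsithwu

person = 2nd person: zero marking, form stays shashzihsi.
Attach number dual -th → shashzihsith.
Attach mood optative -wa → shashzihsithwa.
Attach polarity negative -u → shashzihsithwau.
Apply vowel deletion: shashzihsithwau → shashzihsithwu.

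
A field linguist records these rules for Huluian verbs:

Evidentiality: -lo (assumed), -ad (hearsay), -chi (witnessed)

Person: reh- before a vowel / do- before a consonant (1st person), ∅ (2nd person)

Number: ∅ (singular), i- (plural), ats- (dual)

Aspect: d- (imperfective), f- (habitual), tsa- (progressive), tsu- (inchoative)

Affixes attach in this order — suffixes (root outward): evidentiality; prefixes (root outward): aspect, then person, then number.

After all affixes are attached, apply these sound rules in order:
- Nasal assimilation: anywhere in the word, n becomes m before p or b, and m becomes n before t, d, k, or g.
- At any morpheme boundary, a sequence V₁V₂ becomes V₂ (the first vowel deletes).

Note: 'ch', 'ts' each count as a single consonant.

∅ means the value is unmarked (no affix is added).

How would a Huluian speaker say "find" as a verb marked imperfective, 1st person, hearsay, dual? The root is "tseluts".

Attach aspect imperfective d- → dtseluts.
Attach person 1st person do- (before consonant 'd') → dodtseluts.
Attach evidentiality hearsay -ad → dodtselutsad.
Attach number dual ats- → atsdodtselutsad.
Nasal assimilation: no change.
Vowel deletion: no change.

atsdodtselutsad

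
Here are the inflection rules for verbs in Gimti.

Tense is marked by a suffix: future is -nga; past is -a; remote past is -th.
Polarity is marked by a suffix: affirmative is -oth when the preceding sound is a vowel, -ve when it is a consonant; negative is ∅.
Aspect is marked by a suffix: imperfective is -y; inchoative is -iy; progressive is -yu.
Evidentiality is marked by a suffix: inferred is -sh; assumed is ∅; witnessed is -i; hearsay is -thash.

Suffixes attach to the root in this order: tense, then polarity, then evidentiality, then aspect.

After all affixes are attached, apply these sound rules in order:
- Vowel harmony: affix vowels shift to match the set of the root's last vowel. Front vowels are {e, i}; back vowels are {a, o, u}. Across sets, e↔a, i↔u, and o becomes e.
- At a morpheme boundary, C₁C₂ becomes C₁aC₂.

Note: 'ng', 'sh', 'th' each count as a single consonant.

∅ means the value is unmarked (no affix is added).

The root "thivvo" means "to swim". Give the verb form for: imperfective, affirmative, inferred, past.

Attach tense past -a → thivvoa.
Attach polarity affirmative -oth (after vowel 'a') → thivvoaoth.
Attach evidentiality inferred -sh → thivvoaothsh.
Attach aspect imperfective -y → thivvoaothshy.
Vowel harmony: no change.
Apply epenthesis: thivvoaothshy → thivvoaothashay.

thivvoaothashay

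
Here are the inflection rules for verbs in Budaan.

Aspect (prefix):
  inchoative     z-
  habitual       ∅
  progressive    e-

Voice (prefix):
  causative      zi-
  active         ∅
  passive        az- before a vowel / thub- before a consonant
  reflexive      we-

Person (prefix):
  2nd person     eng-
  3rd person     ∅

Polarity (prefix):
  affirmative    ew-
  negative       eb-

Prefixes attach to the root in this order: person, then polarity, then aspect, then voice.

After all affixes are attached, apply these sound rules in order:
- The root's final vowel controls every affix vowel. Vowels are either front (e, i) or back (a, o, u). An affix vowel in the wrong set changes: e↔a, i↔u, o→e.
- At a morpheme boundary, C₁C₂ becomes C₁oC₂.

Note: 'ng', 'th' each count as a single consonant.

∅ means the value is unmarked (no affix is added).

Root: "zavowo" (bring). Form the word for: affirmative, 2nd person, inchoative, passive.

Attach person 2nd person eng- → engzavowo.
Attach polarity affirmative ew- → ewengzavowo.
Attach aspect inchoative z- → zewengzavowo.
Attach voice passive thub- (before consonant 'z') → thubzewengzavowo.
Apply vowel harmony: thubzewengzavowo → thubzawangzavowo.
Apply epenthesis: thubzawangzavowo → thubozawangozavowo.

thubozawangozavowo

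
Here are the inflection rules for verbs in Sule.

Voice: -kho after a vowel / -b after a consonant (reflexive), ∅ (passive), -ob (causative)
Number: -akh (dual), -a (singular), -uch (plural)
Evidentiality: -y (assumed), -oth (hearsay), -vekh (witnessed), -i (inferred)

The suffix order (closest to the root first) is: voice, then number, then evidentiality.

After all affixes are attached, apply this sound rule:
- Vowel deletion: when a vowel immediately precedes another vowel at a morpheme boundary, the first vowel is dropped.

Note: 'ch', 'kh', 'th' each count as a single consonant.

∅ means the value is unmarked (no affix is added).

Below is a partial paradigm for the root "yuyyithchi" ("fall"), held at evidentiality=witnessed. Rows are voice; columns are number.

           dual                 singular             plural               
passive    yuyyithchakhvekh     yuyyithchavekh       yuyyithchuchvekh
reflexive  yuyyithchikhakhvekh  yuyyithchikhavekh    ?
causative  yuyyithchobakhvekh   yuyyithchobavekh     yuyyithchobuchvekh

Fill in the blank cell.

yuyyithchikhuchvekh

Attach voice reflexive -kho (after vowel 'i') → yuyyithchikho.
Attach number plural -uch → yuyyithchikhouch.
Attach evidentiality witnessed -vekh → yuyyithchikhouchvekh.
Apply vowel deletion: yuyyithchikhouchvekh → yuyyithchikhuchvekh.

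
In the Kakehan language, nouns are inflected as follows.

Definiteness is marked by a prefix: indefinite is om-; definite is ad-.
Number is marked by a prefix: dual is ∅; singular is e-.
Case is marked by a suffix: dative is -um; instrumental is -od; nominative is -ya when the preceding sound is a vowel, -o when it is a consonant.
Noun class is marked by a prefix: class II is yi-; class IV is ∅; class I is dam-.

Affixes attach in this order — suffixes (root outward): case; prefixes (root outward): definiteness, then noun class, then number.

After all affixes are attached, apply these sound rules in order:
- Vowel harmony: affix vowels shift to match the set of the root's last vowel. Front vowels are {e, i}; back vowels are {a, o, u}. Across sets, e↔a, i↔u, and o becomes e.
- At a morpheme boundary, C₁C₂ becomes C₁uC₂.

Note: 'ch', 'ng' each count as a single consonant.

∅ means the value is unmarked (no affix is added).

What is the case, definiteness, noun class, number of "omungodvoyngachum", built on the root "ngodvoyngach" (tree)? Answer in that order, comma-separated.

Segment: om-ngodvoyngach-um.
case: -um → dative.
definiteness: om- → indefinite.
noun class: ∅ → class IV.
number: ∅ → dual.

dative, indefinite, class IV, dual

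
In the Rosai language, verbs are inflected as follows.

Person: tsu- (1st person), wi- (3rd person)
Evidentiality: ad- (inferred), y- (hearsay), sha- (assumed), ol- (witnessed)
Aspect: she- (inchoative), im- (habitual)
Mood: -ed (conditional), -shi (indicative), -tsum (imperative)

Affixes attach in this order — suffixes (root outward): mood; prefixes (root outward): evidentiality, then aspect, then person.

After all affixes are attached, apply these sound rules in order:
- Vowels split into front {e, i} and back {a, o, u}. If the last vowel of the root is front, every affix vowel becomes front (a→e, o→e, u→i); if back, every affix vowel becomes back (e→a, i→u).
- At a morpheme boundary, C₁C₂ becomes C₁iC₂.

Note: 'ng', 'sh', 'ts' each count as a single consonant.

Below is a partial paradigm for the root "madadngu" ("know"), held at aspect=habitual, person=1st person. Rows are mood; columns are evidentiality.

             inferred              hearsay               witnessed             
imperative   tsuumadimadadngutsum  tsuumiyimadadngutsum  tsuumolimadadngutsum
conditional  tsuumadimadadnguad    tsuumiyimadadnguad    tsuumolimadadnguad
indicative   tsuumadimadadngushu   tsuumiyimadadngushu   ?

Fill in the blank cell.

tsuumolimadadngushu

Attach evidentiality witnessed ol- → olmadadngu.
Attach mood indicative -shi → olmadadngushi.
Attach aspect habitual im- → imolmadadngushi.
Attach person 1st person tsu- → tsuimolmadadngushi.
Apply vowel harmony: tsuimolmadadngushi → tsuumolmadadngushu.
Apply epenthesis: tsuumolmadadngushu → tsuumolimadadngushu.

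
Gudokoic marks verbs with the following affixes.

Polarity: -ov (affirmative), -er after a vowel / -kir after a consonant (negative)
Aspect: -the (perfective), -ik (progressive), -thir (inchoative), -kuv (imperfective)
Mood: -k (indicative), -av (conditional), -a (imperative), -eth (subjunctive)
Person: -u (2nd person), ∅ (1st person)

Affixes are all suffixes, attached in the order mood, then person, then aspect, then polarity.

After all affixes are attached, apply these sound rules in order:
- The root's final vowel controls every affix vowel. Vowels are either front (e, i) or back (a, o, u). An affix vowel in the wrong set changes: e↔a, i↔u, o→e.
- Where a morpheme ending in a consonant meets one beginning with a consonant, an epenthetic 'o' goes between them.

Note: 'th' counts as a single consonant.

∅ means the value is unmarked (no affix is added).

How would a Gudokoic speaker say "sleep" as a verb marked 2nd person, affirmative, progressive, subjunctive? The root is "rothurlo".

Attach mood subjunctive -eth → rothurloeth.
Attach person 2nd person -u → rothurloethu.
Attach aspect progressive -ik → rothurloethuik.
Attach polarity affirmative -ov → rothurloethuikov.
Apply vowel harmony: rothurloethuikov → rothurloathuukov.
Epenthesis: no change.

rothurloathuukov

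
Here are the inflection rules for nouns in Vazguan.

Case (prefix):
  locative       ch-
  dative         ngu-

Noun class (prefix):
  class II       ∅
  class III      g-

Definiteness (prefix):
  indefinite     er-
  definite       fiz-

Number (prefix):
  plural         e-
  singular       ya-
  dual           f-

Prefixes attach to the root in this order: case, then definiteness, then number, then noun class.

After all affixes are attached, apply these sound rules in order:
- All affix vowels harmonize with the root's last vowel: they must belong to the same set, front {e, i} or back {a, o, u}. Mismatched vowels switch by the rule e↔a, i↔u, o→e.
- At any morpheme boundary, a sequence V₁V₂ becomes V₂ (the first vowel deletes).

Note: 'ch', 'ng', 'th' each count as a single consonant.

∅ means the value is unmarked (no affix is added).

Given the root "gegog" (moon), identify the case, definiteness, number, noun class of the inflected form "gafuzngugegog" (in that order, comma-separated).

dative, definite, plural, class III

Segment: g-e-fiz-ngu-gegog.
case: ngu- → dative.
definiteness: fiz- → definite.
number: e- → plural.
noun class: g- → class III.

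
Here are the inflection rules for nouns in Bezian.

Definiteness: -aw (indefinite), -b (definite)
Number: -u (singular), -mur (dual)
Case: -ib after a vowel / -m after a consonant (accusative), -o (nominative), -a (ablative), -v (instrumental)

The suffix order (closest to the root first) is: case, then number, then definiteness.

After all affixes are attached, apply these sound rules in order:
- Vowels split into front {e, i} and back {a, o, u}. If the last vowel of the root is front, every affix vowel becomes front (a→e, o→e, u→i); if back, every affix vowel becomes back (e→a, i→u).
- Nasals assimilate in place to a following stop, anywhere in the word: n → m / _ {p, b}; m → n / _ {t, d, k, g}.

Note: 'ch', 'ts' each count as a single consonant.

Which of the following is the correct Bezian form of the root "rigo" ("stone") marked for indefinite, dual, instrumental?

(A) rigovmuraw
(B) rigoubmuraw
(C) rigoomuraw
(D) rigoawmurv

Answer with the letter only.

Attach case instrumental -v → rigov.
Attach number dual -mur → rigovmur.
Attach definiteness indefinite -aw → rigovmuraw.
Vowel harmony: no change.
Nasal assimilation: no change.
So the correct form is rigovmuraw, option (A).
(B) rigoubmuraw is wrong: it uses accusative instead of instrumental for case.
(D) rigoawmurv is wrong: it has the affixes in the wrong order.
(C) rigoomuraw is wrong: it uses nominative instead of instrumental for case.

A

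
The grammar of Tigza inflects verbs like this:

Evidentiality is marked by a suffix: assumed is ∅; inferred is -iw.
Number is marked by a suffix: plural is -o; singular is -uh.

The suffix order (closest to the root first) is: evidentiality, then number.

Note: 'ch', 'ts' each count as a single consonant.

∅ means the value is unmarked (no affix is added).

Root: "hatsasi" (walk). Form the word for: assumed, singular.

evidentiality = assumed: zero marking, form stays hatsasi.
Attach number singular -uh → hatsasiuh.

hatsasiuh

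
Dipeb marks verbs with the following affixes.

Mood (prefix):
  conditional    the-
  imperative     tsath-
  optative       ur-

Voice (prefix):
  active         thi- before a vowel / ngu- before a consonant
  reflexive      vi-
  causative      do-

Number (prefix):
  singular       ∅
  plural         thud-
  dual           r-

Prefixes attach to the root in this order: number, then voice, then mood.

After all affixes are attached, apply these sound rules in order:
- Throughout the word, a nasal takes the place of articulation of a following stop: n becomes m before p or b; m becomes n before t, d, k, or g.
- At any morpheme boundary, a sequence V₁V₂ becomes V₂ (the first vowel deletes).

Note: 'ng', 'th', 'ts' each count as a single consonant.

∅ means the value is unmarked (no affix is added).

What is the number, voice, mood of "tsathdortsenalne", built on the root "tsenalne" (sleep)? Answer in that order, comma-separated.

dual, causative, imperative

Segment: tsath-do-r-tsenalne.
number: r- → dual.
voice: do- → causative.
mood: tsath- → imperative.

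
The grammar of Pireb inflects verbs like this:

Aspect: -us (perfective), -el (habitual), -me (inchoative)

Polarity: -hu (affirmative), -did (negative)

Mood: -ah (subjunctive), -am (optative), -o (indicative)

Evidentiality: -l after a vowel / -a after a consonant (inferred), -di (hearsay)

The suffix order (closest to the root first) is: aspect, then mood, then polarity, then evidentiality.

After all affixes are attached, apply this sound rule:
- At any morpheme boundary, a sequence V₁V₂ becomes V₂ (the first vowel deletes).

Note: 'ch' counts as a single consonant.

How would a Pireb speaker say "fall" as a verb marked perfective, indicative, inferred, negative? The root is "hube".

Attach aspect perfective -us → hubeus.
Attach mood indicative -o → hubeuso.
Attach polarity negative -did → hubeusodid.
Attach evidentiality inferred -a (after consonant 'd') → hubeusodida.
Apply vowel deletion: hubeusodida → hubusodida.

hubusodida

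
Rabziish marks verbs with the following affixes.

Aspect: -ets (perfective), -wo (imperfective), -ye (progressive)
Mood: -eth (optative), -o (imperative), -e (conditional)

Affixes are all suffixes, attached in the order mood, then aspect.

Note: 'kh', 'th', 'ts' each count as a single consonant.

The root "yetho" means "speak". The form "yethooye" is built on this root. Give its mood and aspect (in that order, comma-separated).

imperative, progressive

Segment: yetho-o-ye.
mood: -o → imperative.
aspect: -ye → progressive.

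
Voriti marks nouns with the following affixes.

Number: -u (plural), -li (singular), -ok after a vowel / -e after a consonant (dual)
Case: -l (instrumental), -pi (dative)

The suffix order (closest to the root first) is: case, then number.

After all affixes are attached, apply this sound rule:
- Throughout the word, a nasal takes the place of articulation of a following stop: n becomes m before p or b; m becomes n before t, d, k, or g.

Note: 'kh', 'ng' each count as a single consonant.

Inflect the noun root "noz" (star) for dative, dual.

Attach case dative -pi → nozpi.
Attach number dual -ok (after vowel 'i') → nozpiok.
Nasal assimilation: no change.

nozpiok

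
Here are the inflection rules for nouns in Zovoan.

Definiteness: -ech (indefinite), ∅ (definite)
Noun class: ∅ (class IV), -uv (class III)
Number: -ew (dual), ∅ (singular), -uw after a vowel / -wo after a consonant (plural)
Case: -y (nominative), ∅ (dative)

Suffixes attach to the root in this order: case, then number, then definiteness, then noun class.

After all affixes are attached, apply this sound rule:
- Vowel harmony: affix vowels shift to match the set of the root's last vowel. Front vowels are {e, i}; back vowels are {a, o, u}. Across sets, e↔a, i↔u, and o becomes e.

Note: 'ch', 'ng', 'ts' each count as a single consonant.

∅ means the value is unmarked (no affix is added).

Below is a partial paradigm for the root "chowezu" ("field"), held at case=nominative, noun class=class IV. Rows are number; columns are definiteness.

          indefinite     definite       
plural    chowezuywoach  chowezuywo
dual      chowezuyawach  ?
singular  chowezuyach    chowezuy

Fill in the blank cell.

chowezuyaw

Attach case nominative -y → chowezuy.
Attach number dual -ew → chowezuyew.
definiteness = definite: zero marking, form stays chowezuyew.
noun class = class IV: zero marking, form stays chowezuyew.
Apply vowel harmony: chowezuyew → chowezuyaw.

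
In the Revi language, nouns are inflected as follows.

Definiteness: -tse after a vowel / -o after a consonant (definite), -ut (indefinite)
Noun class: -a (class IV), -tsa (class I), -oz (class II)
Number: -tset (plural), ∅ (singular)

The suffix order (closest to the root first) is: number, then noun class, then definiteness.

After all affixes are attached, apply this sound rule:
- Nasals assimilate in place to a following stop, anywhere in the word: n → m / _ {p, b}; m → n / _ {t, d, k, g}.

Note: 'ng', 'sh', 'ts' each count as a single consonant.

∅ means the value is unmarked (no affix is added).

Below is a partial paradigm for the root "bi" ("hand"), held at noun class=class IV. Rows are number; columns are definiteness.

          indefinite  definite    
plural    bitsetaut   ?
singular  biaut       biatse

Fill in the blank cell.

bitsetatse

Attach number plural -tset → bitset.
Attach noun class class IV -a → bitseta.
Attach definiteness definite -tse (after vowel 'a') → bitsetatse.
Nasal assimilation: no change.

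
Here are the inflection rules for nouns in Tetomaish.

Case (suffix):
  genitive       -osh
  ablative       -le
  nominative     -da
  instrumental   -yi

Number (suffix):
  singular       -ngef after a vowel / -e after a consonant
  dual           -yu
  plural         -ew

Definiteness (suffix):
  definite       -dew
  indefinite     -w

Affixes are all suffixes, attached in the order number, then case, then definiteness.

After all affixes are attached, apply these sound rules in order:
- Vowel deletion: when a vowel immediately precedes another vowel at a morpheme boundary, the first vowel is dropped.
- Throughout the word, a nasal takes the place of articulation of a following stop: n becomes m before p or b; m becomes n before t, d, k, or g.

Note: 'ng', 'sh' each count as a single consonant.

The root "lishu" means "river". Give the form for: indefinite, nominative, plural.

lishewdaw

Attach number plural -ew → lishuew.
Attach case nominative -da → lishuewda.
Attach definiteness indefinite -w → lishuewdaw.
Apply vowel deletion: lishuewdaw → lishewdaw.
Nasal assimilation: no change.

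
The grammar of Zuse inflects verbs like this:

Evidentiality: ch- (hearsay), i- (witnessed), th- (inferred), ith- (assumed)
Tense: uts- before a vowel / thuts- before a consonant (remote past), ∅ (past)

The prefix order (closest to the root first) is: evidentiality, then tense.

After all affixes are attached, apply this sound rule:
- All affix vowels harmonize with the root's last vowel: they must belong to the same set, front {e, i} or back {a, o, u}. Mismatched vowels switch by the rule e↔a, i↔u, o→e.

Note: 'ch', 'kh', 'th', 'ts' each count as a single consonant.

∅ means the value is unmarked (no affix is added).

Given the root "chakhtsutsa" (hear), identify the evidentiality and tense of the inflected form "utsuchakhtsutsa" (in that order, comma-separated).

Segment: uts-i-chakhtsutsa.
evidentiality: i- → witnessed.
tense: uts/thuts- → remote past.

witnessed, remote past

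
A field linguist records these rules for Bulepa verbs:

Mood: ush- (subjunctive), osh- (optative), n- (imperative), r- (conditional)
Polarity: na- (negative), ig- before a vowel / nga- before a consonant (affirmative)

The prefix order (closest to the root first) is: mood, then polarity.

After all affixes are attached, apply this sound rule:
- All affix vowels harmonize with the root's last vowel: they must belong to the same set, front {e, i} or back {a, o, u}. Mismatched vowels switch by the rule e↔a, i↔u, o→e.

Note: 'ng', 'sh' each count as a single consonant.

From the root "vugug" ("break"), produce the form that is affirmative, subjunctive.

Attach mood subjunctive ush- → ushvugug.
Attach polarity affirmative ig- (before vowel 'u') → igushvugug.
Apply vowel harmony: igushvugug → ugushvugug.

ugushvugug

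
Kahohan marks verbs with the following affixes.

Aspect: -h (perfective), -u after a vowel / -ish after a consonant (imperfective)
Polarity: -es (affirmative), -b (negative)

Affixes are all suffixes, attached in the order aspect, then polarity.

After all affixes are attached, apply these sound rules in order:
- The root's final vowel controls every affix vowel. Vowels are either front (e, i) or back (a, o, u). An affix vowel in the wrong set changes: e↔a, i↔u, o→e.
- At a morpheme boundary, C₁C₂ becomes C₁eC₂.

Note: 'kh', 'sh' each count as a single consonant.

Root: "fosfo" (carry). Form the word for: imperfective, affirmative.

Attach aspect imperfective -u (after vowel 'o') → fosfou.
Attach polarity affirmative -es → fosfoues.
Apply vowel harmony: fosfoues → fosfouas.
Epenthesis: no change.

fosfouas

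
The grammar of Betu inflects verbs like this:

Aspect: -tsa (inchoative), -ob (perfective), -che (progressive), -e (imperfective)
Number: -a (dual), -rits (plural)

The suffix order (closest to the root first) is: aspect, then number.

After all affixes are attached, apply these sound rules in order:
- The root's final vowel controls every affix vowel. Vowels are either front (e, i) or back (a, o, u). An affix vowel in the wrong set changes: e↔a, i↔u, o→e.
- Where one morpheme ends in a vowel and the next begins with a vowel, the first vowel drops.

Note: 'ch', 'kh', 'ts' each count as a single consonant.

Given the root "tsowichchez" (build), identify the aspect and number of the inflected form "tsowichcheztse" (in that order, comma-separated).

Segment: tsowichchez-tsa-a.
aspect: -tsa → inchoative.
number: -a → dual.

inchoative, dual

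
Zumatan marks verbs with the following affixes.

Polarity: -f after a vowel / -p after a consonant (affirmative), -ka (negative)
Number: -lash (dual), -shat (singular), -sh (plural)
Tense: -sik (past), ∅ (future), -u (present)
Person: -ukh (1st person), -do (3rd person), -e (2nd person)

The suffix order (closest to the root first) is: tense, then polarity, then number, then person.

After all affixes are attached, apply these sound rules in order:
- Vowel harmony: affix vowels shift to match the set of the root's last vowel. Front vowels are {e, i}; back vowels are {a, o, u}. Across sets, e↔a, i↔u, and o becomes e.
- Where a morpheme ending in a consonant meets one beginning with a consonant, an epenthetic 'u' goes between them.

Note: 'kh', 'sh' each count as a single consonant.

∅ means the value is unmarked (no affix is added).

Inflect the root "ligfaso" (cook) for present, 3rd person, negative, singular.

Attach tense present -u → ligfasou.
Attach polarity negative -ka → ligfasouka.
Attach number singular -shat → ligfasoukashat.
Attach person 3rd person -do → ligfasoukashatdo.
Vowel harmony: no change.
Apply epenthesis: ligfasoukashatdo → ligfasoukashatudo.

ligfasoukashatudo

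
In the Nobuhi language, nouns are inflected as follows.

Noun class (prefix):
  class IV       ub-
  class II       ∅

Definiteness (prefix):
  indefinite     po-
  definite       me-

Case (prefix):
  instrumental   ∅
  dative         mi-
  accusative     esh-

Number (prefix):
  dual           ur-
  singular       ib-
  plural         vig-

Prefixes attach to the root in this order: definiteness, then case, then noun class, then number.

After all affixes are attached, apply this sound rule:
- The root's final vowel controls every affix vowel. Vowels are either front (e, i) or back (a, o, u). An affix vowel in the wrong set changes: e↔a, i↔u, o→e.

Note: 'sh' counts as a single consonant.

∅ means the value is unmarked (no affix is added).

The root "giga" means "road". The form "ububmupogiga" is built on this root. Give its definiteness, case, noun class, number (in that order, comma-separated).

Segment: ib-ub-mi-po-giga.
definiteness: po- → indefinite.
case: mi- → dative.
noun class: ub- → class IV.
number: ib- → singular.

indefinite, dative, class IV, singular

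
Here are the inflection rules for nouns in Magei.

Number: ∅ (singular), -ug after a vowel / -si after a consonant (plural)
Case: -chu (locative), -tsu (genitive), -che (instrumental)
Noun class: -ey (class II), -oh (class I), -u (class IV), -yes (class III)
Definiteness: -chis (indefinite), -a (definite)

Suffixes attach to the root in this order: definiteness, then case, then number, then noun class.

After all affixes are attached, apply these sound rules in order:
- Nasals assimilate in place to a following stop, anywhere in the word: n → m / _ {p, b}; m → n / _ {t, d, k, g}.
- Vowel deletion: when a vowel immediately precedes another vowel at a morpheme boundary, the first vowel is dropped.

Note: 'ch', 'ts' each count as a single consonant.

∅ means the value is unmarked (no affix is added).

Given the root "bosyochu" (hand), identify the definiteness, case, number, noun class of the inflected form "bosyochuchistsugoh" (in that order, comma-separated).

Segment: bosyochu-chis-tsu-ug-oh.
definiteness: -chis → indefinite.
case: -tsu → genitive.
number: -ug/si → plural.
noun class: -oh → class I.

indefinite, genitive, plural, class I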